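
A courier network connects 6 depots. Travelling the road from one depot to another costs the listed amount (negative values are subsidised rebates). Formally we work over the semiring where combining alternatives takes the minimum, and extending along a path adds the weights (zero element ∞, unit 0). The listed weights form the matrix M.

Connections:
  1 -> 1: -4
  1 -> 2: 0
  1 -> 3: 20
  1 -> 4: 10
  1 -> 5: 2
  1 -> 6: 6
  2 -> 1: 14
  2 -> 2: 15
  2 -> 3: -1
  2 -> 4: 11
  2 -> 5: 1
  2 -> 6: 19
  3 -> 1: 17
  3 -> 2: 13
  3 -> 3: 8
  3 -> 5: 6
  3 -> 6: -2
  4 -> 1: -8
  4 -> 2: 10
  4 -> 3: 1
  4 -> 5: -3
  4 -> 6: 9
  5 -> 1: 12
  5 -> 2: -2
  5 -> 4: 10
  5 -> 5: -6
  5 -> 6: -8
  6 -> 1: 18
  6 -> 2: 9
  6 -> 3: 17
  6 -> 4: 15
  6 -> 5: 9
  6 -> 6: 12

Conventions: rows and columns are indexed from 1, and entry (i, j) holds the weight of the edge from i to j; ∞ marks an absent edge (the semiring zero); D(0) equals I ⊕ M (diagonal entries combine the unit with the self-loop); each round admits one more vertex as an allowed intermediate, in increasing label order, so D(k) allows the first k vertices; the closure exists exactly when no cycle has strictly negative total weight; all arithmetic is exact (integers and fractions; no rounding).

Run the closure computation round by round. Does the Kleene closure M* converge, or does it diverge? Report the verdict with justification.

Detection: at round 0, diagonal entry (1, 1) turns strictly negative.
Key observation: the cycle 1->1 has total weight (-4), which is strictly negative.
Answer: DIVERGES — negative cycle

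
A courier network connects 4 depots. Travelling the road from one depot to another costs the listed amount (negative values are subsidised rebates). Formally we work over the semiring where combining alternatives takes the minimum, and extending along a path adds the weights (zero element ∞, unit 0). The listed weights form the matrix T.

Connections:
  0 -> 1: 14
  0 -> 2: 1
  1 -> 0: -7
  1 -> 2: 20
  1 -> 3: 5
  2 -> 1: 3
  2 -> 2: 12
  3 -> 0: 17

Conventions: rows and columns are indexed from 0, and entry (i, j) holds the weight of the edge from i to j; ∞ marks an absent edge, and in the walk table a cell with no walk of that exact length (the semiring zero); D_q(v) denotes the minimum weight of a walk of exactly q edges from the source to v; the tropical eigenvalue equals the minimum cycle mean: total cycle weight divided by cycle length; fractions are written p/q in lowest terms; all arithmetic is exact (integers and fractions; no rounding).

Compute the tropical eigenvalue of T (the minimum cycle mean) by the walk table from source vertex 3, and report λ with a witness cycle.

q=0: [∞, ∞, ∞, 0]
q=1: [17, ∞, ∞, ∞]
q=2: [∞, 31, 18, ∞]
q=3: [24, 21, 30, 36]
q=4: [14, 33, 25, 26]
Optimal cycle mean attained by: cycle 0->2->1->0, total 1 + 3 + (-7), length 3.
Answer: λ = -1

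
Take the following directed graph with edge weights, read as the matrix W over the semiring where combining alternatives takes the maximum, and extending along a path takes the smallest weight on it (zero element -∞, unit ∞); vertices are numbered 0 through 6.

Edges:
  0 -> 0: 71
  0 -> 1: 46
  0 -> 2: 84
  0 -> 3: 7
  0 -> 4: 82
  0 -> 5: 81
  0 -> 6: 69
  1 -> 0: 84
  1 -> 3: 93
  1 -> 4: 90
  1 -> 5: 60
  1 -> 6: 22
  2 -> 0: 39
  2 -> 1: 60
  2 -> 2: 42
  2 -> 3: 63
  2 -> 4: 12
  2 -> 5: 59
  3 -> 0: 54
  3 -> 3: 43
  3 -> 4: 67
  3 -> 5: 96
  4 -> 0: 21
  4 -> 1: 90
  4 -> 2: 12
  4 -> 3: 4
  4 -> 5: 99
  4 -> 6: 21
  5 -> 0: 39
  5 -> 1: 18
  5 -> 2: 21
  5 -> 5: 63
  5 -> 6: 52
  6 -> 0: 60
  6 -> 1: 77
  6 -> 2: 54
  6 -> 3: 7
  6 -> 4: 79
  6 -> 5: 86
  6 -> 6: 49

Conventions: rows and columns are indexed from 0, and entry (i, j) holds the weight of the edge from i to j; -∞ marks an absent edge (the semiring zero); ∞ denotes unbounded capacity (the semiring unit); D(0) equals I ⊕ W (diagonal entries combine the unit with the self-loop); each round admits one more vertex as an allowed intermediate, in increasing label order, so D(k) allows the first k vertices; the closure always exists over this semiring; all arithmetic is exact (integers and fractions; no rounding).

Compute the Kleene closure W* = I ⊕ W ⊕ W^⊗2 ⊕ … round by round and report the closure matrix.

D(0):
  [∞, 46, 84, 7, 82, 81, 69]
  [84, ∞, -∞, 93, 90, 60, 22]
  [39, 60, ∞, 63, 12, 59, -∞]
  [54, -∞, -∞, ∞, 67, 96, -∞]
  [21, 90, 12, 4, ∞, 99, 21]
  [39, 18, 21, -∞, -∞, ∞, 52]
  [60, 77, 54, 7, 79, 86, ∞]
D(1):
  [∞, 46, 84, 7, 82, 81, 69]
  [84, ∞, 84, 93, 90, 81, 69]
  [39, 60, ∞, 63, 39, 59, 39]
  [54, 46, 54, ∞, 67, 96, 54]
  [21, 90, 21, 7, ∞, 99, 21]
  [39, 39, 39, 7, 39, ∞, 52]
  [60, 77, 60, 7, 79, 86, ∞]
D(2):
  [∞, 46, 84, 46, 82, 81, 69]
  [84, ∞, 84, 93, 90, 81, 69]
  [60, 60, ∞, 63, 60, 60, 60]
  [54, 46, 54, ∞, 67, 96, 54]
  [84, 90, 84, 90, ∞, 99, 69]
  [39, 39, 39, 39, 39, ∞, 52]
  [77, 77, 77, 77, 79, 86, ∞]
D(3):
  [∞, 60, 84, 63, 82, 81, 69]
  [84, ∞, 84, 93, 90, 81, 69]
  [60, 60, ∞, 63, 60, 60, 60]
  [54, 54, 54, ∞, 67, 96, 54]
  [84, 90, 84, 90, ∞, 99, 69]
  [39, 39, 39, 39, 39, ∞, 52]
  [77, 77, 77, 77, 79, 86, ∞]
D(4):
  [∞, 60, 84, 63, 82, 81, 69]
  [84, ∞, 84, 93, 90, 93, 69]
  [60, 60, ∞, 63, 63, 63, 60]
  [54, 54, 54, ∞, 67, 96, 54]
  [84, 90, 84, 90, ∞, 99, 69]
  [39, 39, 39, 39, 39, ∞, 52]
  [77, 77, 77, 77, 79, 86, ∞]
D(5):
  [∞, 82, 84, 82, 82, 82, 69]
  [84, ∞, 84, 93, 90, 93, 69]
  [63, 63, ∞, 63, 63, 63, 63]
  [67, 67, 67, ∞, 67, 96, 67]
  [84, 90, 84, 90, ∞, 99, 69]
  [39, 39, 39, 39, 39, ∞, 52]
  [79, 79, 79, 79, 79, 86, ∞]
D(6):
  [∞, 82, 84, 82, 82, 82, 69]
  [84, ∞, 84, 93, 90, 93, 69]
  [63, 63, ∞, 63, 63, 63, 63]
  [67, 67, 67, ∞, 67, 96, 67]
  [84, 90, 84, 90, ∞, 99, 69]
  [39, 39, 39, 39, 39, ∞, 52]
  [79, 79, 79, 79, 79, 86, ∞]
D(7):
  [∞, 82, 84, 82, 82, 82, 69]
  [84, ∞, 84, 93, 90, 93, 69]
  [63, 63, ∞, 63, 63, 63, 63]
  [67, 67, 67, ∞, 67, 96, 67]
  [84, 90, 84, 90, ∞, 99, 69]
  [52, 52, 52, 52, 52, ∞, 52]
  [79, 79, 79, 79, 79, 86, ∞]
Answer: W* = [[∞, 82, 84, 82, 82, 82, 69], [84, ∞, 84, 93, 90, 93, 69], [63, 63, ∞, 63, 63, 63, 63], [67, 67, 67, ∞, 67, 96, 67], [84, 90, 84, 90, ∞, 99, 69], [52, 52, 52, 52, 52, ∞, 52], [79, 79, 79, 79, 79, 86, ∞]]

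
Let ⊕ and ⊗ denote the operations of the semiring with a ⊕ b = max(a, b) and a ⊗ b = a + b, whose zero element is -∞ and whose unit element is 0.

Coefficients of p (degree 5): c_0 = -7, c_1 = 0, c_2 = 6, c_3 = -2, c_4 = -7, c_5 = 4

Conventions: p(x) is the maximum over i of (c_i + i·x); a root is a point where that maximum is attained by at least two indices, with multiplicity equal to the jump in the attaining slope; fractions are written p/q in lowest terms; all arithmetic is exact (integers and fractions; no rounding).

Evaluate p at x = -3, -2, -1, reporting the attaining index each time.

p(-3) = max(-7+0·(-3)=-7, 0+1·(-3)=-3, 6+2·(-3)=0, -2+3·(-3)=-11, -7+4·(-3)=-19, 4+5·(-3)=-11) = 0 (attained by i=2)
p(-2) = max(-7+0·(-2)=-7, 0+1·(-2)=-2, 6+2·(-2)=2, -2+3·(-2)=-8, -7+4·(-2)=-15, 4+5·(-2)=-6) = 2 (attained by i=2)
p(-1) = max(-7+0·(-1)=-7, 0+1·(-1)=-1, 6+2·(-1)=4, -2+3·(-1)=-5, -7+4·(-1)=-11, 4+5·(-1)=-1) = 4 (attained by i=2)
Answer: p(-3) = 0; p(-2) = 2; p(-1) = 4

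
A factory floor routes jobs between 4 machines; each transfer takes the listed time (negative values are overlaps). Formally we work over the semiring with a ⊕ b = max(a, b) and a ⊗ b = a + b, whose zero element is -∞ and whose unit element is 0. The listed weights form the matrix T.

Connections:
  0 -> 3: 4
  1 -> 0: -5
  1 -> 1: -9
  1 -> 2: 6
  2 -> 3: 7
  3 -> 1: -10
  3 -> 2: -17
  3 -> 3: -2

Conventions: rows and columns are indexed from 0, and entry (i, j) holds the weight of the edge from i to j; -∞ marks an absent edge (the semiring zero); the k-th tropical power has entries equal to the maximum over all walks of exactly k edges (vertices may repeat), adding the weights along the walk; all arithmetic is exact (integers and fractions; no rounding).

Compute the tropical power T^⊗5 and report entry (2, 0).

T^⊗2:
  [-∞, -6, -13, 2]
  [-14, -18, -3, 13]
  [-∞, -3, -10, 5]
  [-15, -12, -4, -4]
T^⊗3:
  [-11, -8, 0, 0]
  [-23, 3, -4, 11]
  [-8, -5, 3, 3]
  [-17, -14, -6, 3]
T^⊗4:
  [-13, -10, -2, 7]
  [-2, 1, 9, 9]
  [-10, -7, 1, 10]
  [-19, -7, -8, 1]
T^⊗5:
  [-15, -3, -4, 5]
  [-4, -1, 7, 16]
  [-12, 0, -1, 8]
  [-12, -9, -1, -1]
Key observation: the optimum is the walk 2->3->3->3->1->0, with weight 7 + (-2) + (-2) + (-10) + (-5) = -12.
Optimal value attained by: walk 2->3->3->3->1->0.
Answer: (T^⊗5)[2][0] = -12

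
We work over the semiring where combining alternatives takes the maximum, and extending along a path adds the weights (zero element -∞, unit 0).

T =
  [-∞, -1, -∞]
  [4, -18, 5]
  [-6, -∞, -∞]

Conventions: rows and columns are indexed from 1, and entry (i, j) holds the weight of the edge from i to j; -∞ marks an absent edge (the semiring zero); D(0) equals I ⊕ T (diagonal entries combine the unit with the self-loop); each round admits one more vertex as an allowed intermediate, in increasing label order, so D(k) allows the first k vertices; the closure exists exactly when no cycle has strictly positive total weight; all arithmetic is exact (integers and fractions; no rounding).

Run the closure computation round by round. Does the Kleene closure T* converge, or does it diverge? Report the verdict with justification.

D(0):
  [0, -1, -∞]
  [4, 0, 5]
  [-6, -∞, 0]
Detection: at round 1, diagonal entry (2, 2) turns strictly positive.
Key observation: the cycle 2->1->2 has total weight 4 + (-1), which is strictly positive.
Answer: DIVERGES — positive cycle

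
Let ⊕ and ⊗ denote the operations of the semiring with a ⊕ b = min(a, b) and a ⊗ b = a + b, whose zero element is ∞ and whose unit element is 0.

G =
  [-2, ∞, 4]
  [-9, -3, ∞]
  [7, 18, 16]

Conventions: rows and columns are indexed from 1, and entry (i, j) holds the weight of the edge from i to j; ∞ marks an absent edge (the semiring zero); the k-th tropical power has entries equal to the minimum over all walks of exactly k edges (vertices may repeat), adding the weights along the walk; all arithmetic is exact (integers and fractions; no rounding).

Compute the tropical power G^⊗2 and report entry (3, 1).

G^⊗2:
  [-4, 22, 2]
  [-12, -6, -5]
  [5, 15, 11]
Key observation: the optimum is the walk 3->1->1, with weight 7 + (-2) = 5.
Optimal value attained by: walk 3->1->1.
Answer: (G^⊗2)[3][1] = 5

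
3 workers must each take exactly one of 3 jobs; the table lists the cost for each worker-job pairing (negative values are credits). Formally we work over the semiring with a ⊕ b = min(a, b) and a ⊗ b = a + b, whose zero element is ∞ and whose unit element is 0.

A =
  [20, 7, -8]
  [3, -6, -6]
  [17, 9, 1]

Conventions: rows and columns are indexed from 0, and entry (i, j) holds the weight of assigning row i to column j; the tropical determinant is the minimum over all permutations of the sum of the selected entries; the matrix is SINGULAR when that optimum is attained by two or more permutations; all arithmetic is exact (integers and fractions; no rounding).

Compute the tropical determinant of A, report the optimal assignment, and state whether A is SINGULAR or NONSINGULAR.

σ = (0, 1, 2): 20 + (-6) + 1 = 15
σ = (0, 2, 1): 20 + (-6) + 9 = 23
σ = (1, 0, 2): 7 + 3 + 1 = 11
σ = (1, 2, 0): 7 + (-6) + 17 = 18
σ = (2, 0, 1): (-8) + 3 + 9 = 4
σ = (2, 1, 0): (-8) + (-6) + 17 = 3
Optimal value attained by: σ = (2, 1, 0).
Answer: det⊕(A) = 3; verdict: NONSINGULAR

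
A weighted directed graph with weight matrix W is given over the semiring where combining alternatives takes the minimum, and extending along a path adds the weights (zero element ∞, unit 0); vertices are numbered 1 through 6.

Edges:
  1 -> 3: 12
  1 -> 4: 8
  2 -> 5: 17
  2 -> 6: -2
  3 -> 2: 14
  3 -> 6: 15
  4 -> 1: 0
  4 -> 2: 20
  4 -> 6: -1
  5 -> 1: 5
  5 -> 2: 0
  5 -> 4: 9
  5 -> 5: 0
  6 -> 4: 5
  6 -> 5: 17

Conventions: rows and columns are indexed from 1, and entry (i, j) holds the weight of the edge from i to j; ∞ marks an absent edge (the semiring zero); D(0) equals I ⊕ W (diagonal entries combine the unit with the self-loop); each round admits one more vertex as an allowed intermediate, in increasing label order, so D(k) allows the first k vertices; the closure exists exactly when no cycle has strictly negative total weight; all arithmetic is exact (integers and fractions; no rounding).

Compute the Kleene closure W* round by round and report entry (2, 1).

D(0):
  [0, ∞, 12, 8, ∞, ∞]
  [∞, 0, ∞, ∞, 17, -2]
  [∞, 14, 0, ∞, ∞, 15]
  [0, 20, ∞, 0, ∞, -1]
  [5, 0, ∞, 9, 0, ∞]
  [∞, ∞, ∞, 5, 17, 0]
D(1):
  [0, ∞, 12, 8, ∞, ∞]
  [∞, 0, ∞, ∞, 17, -2]
  [∞, 14, 0, ∞, ∞, 15]
  [0, 20, 12, 0, ∞, -1]
  [5, 0, 17, 9, 0, ∞]
  [∞, ∞, ∞, 5, 17, 0]
D(2):
  [0, ∞, 12, 8, ∞, ∞]
  [∞, 0, ∞, ∞, 17, -2]
  [∞, 14, 0, ∞, 31, 12]
  [0, 20, 12, 0, 37, -1]
  [5, 0, 17, 9, 0, -2]
  [∞, ∞, ∞, 5, 17, 0]
D(3):
  [0, 26, 12, 8, 43, 24]
  [∞, 0, ∞, ∞, 17, -2]
  [∞, 14, 0, ∞, 31, 12]
  [0, 20, 12, 0, 37, -1]
  [5, 0, 17, 9, 0, -2]
  [∞, ∞, ∞, 5, 17, 0]
D(4):
  [0, 26, 12, 8, 43, 7]
  [∞, 0, ∞, ∞, 17, -2]
  [∞, 14, 0, ∞, 31, 12]
  [0, 20, 12, 0, 37, -1]
  [5, 0, 17, 9, 0, -2]
  [5, 25, 17, 5, 17, 0]
D(5):
  [0, 26, 12, 8, 43, 7]
  [22, 0, 34, 26, 17, -2]
  [36, 14, 0, 40, 31, 12]
  [0, 20, 12, 0, 37, -1]
  [5, 0, 17, 9, 0, -2]
  [5, 17, 17, 5, 17, 0]
D(6):
  [0, 24, 12, 8, 24, 7]
  [3, 0, 15, 3, 15, -2]
  [17, 14, 0, 17, 29, 12]
  [0, 16, 12, 0, 16, -1]
  [3, 0, 15, 3, 0, -2]
  [5, 17, 17, 5, 17, 0]
Answer: W*[2][1] = 3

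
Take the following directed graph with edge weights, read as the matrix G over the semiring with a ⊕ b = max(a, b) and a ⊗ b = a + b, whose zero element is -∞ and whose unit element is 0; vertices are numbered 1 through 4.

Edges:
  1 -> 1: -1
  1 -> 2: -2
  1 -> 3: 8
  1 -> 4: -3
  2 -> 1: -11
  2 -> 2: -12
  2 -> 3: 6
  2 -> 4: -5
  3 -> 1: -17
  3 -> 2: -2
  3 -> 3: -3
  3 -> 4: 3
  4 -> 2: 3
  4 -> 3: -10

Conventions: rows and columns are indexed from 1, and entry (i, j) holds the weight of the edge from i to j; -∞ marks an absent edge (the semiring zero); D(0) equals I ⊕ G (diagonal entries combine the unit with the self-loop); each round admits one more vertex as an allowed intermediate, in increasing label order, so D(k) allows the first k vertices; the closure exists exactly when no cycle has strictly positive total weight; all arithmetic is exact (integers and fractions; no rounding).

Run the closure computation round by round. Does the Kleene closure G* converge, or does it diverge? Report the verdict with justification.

D(0):
  [0, -2, 8, -3]
  [-11, 0, 6, -5]
  [-17, -2, 0, 3]
  [-∞, 3, -10, 0]
D(1):
  [0, -2, 8, -3]
  [-11, 0, 6, -5]
  [-17, -2, 0, 3]
  [-∞, 3, -10, 0]
Detection: at round 2, diagonal entry (3, 3) turns strictly positive.
Key observation: the cycle 3->2->3 has total weight (-2) + 6, which is strictly positive.
Answer: DIVERGES — positive cycle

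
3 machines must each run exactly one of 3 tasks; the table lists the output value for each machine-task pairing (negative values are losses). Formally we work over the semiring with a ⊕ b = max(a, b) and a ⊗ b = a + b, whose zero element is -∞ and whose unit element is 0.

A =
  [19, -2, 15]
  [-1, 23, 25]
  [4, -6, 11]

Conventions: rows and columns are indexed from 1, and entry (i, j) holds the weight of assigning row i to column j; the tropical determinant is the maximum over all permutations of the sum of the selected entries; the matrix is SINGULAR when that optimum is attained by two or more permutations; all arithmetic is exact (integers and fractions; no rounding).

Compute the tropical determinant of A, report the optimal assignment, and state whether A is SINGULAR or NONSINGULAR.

σ = (1, 2, 3): 19 + 23 + 11 = 53
σ = (1, 3, 2): 19 + 25 + (-6) = 38
σ = (2, 1, 3): (-2) + (-1) + 11 = 8
σ = (2, 3, 1): (-2) + 25 + 4 = 27
σ = (3, 1, 2): 15 + (-1) + (-6) = 8
σ = (3, 2, 1): 15 + 23 + 4 = 42
Optimal value attained by: σ = (1, 2, 3).
Answer: det⊕(A) = 53; verdict: NONSINGULAR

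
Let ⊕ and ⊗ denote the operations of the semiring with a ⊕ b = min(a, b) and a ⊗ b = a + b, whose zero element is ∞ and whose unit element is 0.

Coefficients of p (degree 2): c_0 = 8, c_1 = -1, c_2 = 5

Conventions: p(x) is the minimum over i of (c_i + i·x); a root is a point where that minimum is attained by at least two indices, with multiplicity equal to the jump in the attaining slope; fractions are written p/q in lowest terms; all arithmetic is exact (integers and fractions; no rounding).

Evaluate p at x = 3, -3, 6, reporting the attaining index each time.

p(3) = min(8+0·3=8, -1+1·3=2, 5+2·3=11) = 2 (attained by i=1)
p(-3) = min(8+0·(-3)=8, -1+1·(-3)=-4, 5+2·(-3)=-1) = -4 (attained by i=1)
p(6) = min(8+0·6=8, -1+1·6=5, 5+2·6=17) = 5 (attained by i=1)
Answer: p(3) = 2; p(-3) = -4; p(6) = 5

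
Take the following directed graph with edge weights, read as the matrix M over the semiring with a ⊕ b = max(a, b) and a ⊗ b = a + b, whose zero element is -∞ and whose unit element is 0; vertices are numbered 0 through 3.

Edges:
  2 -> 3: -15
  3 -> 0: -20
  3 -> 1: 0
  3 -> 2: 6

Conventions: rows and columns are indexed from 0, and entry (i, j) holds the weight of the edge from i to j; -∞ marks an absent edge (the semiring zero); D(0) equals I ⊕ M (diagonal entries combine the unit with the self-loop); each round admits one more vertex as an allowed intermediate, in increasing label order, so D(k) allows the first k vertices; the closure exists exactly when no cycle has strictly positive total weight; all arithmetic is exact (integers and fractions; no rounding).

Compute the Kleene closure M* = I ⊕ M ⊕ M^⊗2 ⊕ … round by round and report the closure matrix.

D(0):
  [0, -∞, -∞, -∞]
  [-∞, 0, -∞, -∞]
  [-∞, -∞, 0, -15]
  [-20, 0, 6, 0]
D(1):
  [0, -∞, -∞, -∞]
  [-∞, 0, -∞, -∞]
  [-∞, -∞, 0, -15]
  [-20, 0, 6, 0]
D(2):
  [0, -∞, -∞, -∞]
  [-∞, 0, -∞, -∞]
  [-∞, -∞, 0, -15]
  [-20, 0, 6, 0]
D(3):
  [0, -∞, -∞, -∞]
  [-∞, 0, -∞, -∞]
  [-∞, -∞, 0, -15]
  [-20, 0, 6, 0]
D(4):
  [0, -∞, -∞, -∞]
  [-∞, 0, -∞, -∞]
  [-35, -15, 0, -15]
  [-20, 0, 6, 0]
Answer: M* = [[0, -∞, -∞, -∞], [-∞, 0, -∞, -∞], [-35, -15, 0, -15], [-20, 0, 6, 0]]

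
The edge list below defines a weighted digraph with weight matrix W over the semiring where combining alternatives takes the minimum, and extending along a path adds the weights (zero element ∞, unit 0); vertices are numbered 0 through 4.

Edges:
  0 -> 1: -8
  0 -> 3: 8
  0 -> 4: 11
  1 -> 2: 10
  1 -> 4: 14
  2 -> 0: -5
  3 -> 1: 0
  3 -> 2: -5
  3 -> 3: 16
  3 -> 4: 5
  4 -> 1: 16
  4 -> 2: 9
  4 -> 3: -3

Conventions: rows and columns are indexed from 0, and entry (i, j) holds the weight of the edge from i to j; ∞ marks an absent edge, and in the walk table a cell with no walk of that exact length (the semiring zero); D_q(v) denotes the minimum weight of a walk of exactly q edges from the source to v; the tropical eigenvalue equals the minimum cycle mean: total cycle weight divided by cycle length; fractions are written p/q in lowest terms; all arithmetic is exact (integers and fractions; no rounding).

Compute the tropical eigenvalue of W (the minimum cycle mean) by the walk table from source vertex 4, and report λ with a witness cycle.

q=0: [∞, ∞, ∞, ∞, 0]
q=1: [∞, 16, 9, -3, ∞]
q=2: [4, -3, -8, 13, 2]
q=3: [-13, -4, 7, -1, 11]
q=4: [2, -21, -6, -5, -2]
q=5: [-11, -6, -11, -5, -7]
Optimal cycle mean attained by: cycle 0->1->4->3->2->0, total (-8) + 14 + (-3) + (-5) + (-5), length 5.
Answer: λ = -7/5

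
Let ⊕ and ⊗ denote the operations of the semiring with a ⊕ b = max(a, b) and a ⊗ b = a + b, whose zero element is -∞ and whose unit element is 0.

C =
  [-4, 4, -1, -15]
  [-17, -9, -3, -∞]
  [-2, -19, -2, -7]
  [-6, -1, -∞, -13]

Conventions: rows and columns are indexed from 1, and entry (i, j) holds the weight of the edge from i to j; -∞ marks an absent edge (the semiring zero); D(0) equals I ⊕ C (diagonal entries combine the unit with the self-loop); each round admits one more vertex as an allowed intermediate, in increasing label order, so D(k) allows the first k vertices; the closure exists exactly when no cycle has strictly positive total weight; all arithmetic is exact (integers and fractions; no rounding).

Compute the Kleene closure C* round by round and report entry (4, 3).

D(0):
  [0, 4, -1, -15]
  [-17, 0, -3, -∞]
  [-2, -19, 0, -7]
  [-6, -1, -∞, 0]
D(1):
  [0, 4, -1, -15]
  [-17, 0, -3, -32]
  [-2, 2, 0, -7]
  [-6, -1, -7, 0]
D(2):
  [0, 4, 1, -15]
  [-17, 0, -3, -32]
  [-2, 2, 0, -7]
  [-6, -1, -4, 0]
D(3):
  [0, 4, 1, -6]
  [-5, 0, -3, -10]
  [-2, 2, 0, -7]
  [-6, -1, -4, 0]
D(4):
  [0, 4, 1, -6]
  [-5, 0, -3, -10]
  [-2, 2, 0, -7]
  [-6, -1, -4, 0]
Answer: C*[4][3] = -4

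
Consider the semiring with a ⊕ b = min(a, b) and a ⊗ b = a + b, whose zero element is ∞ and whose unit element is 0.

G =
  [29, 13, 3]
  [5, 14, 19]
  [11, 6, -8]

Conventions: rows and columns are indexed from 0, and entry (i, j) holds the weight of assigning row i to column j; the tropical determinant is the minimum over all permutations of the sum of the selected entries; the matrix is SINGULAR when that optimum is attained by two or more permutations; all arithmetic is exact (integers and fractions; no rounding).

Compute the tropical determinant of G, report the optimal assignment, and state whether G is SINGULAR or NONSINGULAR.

σ = (0, 1, 2): 29 + 14 + (-8) = 35
σ = (0, 2, 1): 29 + 19 + 6 = 54
σ = (1, 0, 2): 13 + 5 + (-8) = 10
σ = (1, 2, 0): 13 + 19 + 11 = 43
σ = (2, 0, 1): 3 + 5 + 6 = 14
σ = (2, 1, 0): 3 + 14 + 11 = 28
Optimal value attained by: σ = (1, 0, 2).
Answer: det⊕(G) = 10; verdict: NONSINGULAR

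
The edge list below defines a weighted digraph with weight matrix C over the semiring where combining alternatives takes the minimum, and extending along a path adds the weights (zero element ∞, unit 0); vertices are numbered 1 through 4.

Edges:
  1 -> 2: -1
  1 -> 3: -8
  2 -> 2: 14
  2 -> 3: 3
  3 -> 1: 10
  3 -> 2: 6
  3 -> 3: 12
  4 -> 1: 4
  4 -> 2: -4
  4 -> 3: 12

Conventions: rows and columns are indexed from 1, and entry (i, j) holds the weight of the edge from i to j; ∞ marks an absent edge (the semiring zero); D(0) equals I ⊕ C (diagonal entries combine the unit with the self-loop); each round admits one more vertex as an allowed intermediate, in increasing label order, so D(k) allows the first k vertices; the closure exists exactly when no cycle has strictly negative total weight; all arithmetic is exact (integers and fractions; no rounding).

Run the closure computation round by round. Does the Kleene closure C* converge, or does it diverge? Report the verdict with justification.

D(0):
  [0, -1, -8, ∞]
  [∞, 0, 3, ∞]
  [10, 6, 0, ∞]
  [4, -4, 12, 0]
D(1):
  [0, -1, -8, ∞]
  [∞, 0, 3, ∞]
  [10, 6, 0, ∞]
  [4, -4, -4, 0]
D(2):
  [0, -1, -8, ∞]
  [∞, 0, 3, ∞]
  [10, 6, 0, ∞]
  [4, -4, -4, 0]
D(3):
  [0, -2, -8, ∞]
  [13, 0, 3, ∞]
  [10, 6, 0, ∞]
  [4, -4, -4, 0]
D(4):
  [0, -2, -8, ∞]
  [13, 0, 3, ∞]
  [10, 6, 0, ∞]
  [4, -4, -4, 0]
Key observation: every diagonal entry stays at the unit through all rounds, so no improving cycle exists.
Answer: CONVERGES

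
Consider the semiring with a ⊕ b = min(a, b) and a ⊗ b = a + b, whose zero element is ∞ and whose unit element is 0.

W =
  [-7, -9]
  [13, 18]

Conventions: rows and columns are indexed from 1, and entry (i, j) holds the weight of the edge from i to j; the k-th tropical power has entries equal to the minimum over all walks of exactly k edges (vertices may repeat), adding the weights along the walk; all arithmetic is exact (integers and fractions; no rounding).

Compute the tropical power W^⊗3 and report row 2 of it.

W^⊗2:
  [-14, -16]
  [6, 4]
W^⊗3:
  [-21, -23]
  [-1, -3]
Answer: row 2 of W^⊗3 = [-1, -3]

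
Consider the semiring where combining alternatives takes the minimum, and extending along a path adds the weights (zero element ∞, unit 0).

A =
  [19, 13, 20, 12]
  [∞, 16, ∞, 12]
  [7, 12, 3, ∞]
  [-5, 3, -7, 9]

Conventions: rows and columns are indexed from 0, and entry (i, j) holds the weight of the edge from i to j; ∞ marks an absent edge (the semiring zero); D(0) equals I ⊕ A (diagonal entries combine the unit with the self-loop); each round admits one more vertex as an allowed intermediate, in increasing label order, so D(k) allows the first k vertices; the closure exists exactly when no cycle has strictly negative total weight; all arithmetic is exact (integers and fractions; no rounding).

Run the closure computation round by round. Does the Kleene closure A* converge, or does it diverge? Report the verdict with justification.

D(0):
  [0, 13, 20, 12]
  [∞, 0, ∞, 12]
  [7, 12, 0, ∞]
  [-5, 3, -7, 0]
D(1):
  [0, 13, 20, 12]
  [∞, 0, ∞, 12]
  [7, 12, 0, 19]
  [-5, 3, -7, 0]
D(2):
  [0, 13, 20, 12]
  [∞, 0, ∞, 12]
  [7, 12, 0, 19]
  [-5, 3, -7, 0]
D(3):
  [0, 13, 20, 12]
  [∞, 0, ∞, 12]
  [7, 12, 0, 19]
  [-5, 3, -7, 0]
D(4):
  [0, 13, 5, 12]
  [7, 0, 5, 12]
  [7, 12, 0, 19]
  [-5, 3, -7, 0]
Key observation: every diagonal entry stays at the unit through all rounds, so no improving cycle exists.
Answer: CONVERGES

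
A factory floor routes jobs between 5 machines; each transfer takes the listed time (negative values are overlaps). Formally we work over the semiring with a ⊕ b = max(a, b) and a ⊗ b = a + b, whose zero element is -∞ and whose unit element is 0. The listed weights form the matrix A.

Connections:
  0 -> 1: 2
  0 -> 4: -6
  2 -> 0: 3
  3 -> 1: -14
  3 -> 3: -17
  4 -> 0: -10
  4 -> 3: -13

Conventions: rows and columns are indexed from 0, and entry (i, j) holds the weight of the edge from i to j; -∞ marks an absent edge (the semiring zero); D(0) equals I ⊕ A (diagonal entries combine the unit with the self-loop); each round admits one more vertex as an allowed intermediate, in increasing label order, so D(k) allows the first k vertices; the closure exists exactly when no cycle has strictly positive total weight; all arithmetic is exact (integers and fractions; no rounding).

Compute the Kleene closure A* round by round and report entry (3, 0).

D(0):
  [0, 2, -∞, -∞, -6]
  [-∞, 0, -∞, -∞, -∞]
  [3, -∞, 0, -∞, -∞]
  [-∞, -14, -∞, 0, -∞]
  [-10, -∞, -∞, -13, 0]
D(1):
  [0, 2, -∞, -∞, -6]
  [-∞, 0, -∞, -∞, -∞]
  [3, 5, 0, -∞, -3]
  [-∞, -14, -∞, 0, -∞]
  [-10, -8, -∞, -13, 0]
D(2):
  [0, 2, -∞, -∞, -6]
  [-∞, 0, -∞, -∞, -∞]
  [3, 5, 0, -∞, -3]
  [-∞, -14, -∞, 0, -∞]
  [-10, -8, -∞, -13, 0]
D(3):
  [0, 2, -∞, -∞, -6]
  [-∞, 0, -∞, -∞, -∞]
  [3, 5, 0, -∞, -3]
  [-∞, -14, -∞, 0, -∞]
  [-10, -8, -∞, -13, 0]
D(4):
  [0, 2, -∞, -∞, -6]
  [-∞, 0, -∞, -∞, -∞]
  [3, 5, 0, -∞, -3]
  [-∞, -14, -∞, 0, -∞]
  [-10, -8, -∞, -13, 0]
D(5):
  [0, 2, -∞, -19, -6]
  [-∞, 0, -∞, -∞, -∞]
  [3, 5, 0, -16, -3]
  [-∞, -14, -∞, 0, -∞]
  [-10, -8, -∞, -13, 0]
Answer: A*[3][0] = -∞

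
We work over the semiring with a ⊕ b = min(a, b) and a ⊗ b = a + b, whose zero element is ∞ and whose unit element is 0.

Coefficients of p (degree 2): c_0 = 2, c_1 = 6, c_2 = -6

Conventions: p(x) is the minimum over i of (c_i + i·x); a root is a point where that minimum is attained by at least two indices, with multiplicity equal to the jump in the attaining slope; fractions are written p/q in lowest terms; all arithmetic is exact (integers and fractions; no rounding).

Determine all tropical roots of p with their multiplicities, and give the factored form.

hull edge (i=0, c=2) to (i=2, c=-6): slope -4, span 2
Factored form: p(x) = -6 ⊗ (x ⊕ 4) ⊗ (x ⊕ 4)
Answer: roots = 4 (mult 2)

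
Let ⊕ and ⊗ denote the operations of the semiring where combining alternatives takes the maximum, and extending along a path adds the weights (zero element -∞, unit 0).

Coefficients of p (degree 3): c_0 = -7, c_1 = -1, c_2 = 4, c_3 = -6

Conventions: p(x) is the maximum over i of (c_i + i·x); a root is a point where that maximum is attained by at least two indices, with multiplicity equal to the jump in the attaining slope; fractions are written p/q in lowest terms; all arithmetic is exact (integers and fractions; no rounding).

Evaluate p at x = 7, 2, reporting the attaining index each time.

p(7) = max(-7+0·7=-7, -1+1·7=6, 4+2·7=18, -6+3·7=15) = 18 (attained by i=2)
p(2) = max(-7+0·2=-7, -1+1·2=1, 4+2·2=8, -6+3·2=0) = 8 (attained by i=2)
Answer: p(7) = 18; p(2) = 8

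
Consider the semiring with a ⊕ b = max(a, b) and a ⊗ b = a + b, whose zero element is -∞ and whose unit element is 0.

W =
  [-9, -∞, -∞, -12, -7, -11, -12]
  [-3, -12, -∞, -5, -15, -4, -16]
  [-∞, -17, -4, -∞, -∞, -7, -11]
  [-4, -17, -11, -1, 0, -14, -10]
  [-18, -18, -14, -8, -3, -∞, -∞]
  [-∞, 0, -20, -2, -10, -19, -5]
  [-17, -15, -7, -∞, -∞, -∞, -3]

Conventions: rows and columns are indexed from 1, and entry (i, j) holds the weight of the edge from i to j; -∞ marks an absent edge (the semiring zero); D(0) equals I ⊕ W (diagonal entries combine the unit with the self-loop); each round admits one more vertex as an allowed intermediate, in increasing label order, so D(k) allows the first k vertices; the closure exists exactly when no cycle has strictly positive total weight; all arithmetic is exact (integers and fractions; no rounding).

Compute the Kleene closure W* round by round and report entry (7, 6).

D(0):
  [0, -∞, -∞, -12, -7, -11, -12]
  [-3, 0, -∞, -5, -15, -4, -16]
  [-∞, -17, 0, -∞, -∞, -7, -11]
  [-4, -17, -11, 0, 0, -14, -10]
  [-18, -18, -14, -8, 0, -∞, -∞]
  [-∞, 0, -20, -2, -10, 0, -5]
  [-17, -15, -7, -∞, -∞, -∞, 0]
D(1):
  [0, -∞, -∞, -12, -7, -11, -12]
  [-3, 0, -∞, -5, -10, -4, -15]
  [-∞, -17, 0, -∞, -∞, -7, -11]
  [-4, -17, -11, 0, 0, -14, -10]
  [-18, -18, -14, -8, 0, -29, -30]
  [-∞, 0, -20, -2, -10, 0, -5]
  [-17, -15, -7, -29, -24, -28, 0]
D(2):
  [0, -∞, -∞, -12, -7, -11, -12]
  [-3, 0, -∞, -5, -10, -4, -15]
  [-20, -17, 0, -22, -27, -7, -11]
  [-4, -17, -11, 0, 0, -14, -10]
  [-18, -18, -14, -8, 0, -22, -30]
  [-3, 0, -20, -2, -10, 0, -5]
  [-17, -15, -7, -20, -24, -19, 0]
D(3):
  [0, -∞, -∞, -12, -7, -11, -12]
  [-3, 0, -∞, -5, -10, -4, -15]
  [-20, -17, 0, -22, -27, -7, -11]
  [-4, -17, -11, 0, 0, -14, -10]
  [-18, -18, -14, -8, 0, -21, -25]
  [-3, 0, -20, -2, -10, 0, -5]
  [-17, -15, -7, -20, -24, -14, 0]
D(4):
  [0, -29, -23, -12, -7, -11, -12]
  [-3, 0, -16, -5, -5, -4, -15]
  [-20, -17, 0, -22, -22, -7, -11]
  [-4, -17, -11, 0, 0, -14, -10]
  [-12, -18, -14, -8, 0, -21, -18]
  [-3, 0, -13, -2, -2, 0, -5]
  [-17, -15, -7, -20, -20, -14, 0]
D(5):
  [0, -25, -21, -12, -7, -11, -12]
  [-3, 0, -16, -5, -5, -4, -15]
  [-20, -17, 0, -22, -22, -7, -11]
  [-4, -17, -11, 0, 0, -14, -10]
  [-12, -18, -14, -8, 0, -21, -18]
  [-3, 0, -13, -2, -2, 0, -5]
  [-17, -15, -7, -20, -20, -14, 0]
D(6):
  [0, -11, -21, -12, -7, -11, -12]
  [-3, 0, -16, -5, -5, -4, -9]
  [-10, -7, 0, -9, -9, -7, -11]
  [-4, -14, -11, 0, 0, -14, -10]
  [-12, -18, -14, -8, 0, -21, -18]
  [-3, 0, -13, -2, -2, 0, -5]
  [-17, -14, -7, -16, -16, -14, 0]
D(7):
  [0, -11, -19, -12, -7, -11, -12]
  [-3, 0, -16, -5, -5, -4, -9]
  [-10, -7, 0, -9, -9, -7, -11]
  [-4, -14, -11, 0, 0, -14, -10]
  [-12, -18, -14, -8, 0, -21, -18]
  [-3, 0, -12, -2, -2, 0, -5]
  [-17, -14, -7, -16, -16, -14, 0]
Answer: W*[7][6] = -14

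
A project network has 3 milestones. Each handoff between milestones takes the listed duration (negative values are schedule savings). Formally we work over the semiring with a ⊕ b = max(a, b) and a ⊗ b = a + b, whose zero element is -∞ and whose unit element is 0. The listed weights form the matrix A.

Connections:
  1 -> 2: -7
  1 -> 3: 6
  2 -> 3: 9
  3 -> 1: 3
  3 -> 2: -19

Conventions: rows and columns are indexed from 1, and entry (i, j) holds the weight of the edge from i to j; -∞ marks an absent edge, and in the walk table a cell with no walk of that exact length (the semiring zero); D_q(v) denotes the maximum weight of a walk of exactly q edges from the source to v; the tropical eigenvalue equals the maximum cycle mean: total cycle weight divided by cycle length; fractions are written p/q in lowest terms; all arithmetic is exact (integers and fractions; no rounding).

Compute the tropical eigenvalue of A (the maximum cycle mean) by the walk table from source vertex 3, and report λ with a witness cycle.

q=0: [-∞, -∞, 0]
q=1: [3, -19, -∞]
q=2: [-∞, -4, 9]
q=3: [12, -10, 5]
Optimal cycle mean attained by: cycle 1->3->1, total 6 + 3, length 2.
Answer: λ = 9/2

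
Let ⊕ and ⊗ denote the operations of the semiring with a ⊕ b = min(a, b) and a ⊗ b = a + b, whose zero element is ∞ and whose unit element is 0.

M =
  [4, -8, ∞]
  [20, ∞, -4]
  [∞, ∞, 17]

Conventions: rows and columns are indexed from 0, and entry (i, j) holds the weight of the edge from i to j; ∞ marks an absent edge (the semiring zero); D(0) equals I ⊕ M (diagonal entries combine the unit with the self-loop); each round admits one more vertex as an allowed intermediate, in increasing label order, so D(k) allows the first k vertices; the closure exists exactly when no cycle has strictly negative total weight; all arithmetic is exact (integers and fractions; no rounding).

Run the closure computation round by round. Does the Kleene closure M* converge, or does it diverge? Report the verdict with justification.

D(0):
  [0, -8, ∞]
  [20, 0, -4]
  [∞, ∞, 0]
D(1):
  [0, -8, ∞]
  [20, 0, -4]
  [∞, ∞, 0]
D(2):
  [0, -8, -12]
  [20, 0, -4]
  [∞, ∞, 0]
D(3):
  [0, -8, -12]
  [20, 0, -4]
  [∞, ∞, 0]
Key observation: every diagonal entry stays at the unit through all rounds, so no improving cycle exists.
Answer: CONVERGES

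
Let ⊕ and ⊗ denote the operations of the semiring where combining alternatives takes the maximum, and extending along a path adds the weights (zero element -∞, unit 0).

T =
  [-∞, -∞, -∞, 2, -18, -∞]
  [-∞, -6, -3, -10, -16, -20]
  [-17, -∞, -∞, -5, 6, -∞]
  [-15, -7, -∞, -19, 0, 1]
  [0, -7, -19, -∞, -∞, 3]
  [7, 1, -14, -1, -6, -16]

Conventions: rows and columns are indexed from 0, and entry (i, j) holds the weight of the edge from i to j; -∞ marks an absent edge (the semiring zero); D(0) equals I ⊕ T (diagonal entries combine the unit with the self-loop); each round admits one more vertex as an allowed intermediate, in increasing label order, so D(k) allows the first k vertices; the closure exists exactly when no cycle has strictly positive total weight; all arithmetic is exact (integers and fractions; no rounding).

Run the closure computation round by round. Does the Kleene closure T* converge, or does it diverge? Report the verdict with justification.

D(0):
  [0, -∞, -∞, 2, -18, -∞]
  [-∞, 0, -3, -10, -16, -20]
  [-17, -∞, 0, -5, 6, -∞]
  [-15, -7, -∞, 0, 0, 1]
  [0, -7, -19, -∞, 0, 3]
  [7, 1, -14, -1, -6, 0]
D(1):
  [0, -∞, -∞, 2, -18, -∞]
  [-∞, 0, -3, -10, -16, -20]
  [-17, -∞, 0, -5, 6, -∞]
  [-15, -7, -∞, 0, 0, 1]
  [0, -7, -19, 2, 0, 3]
  [7, 1, -14, 9, -6, 0]
D(2):
  [0, -∞, -∞, 2, -18, -∞]
  [-∞, 0, -3, -10, -16, -20]
  [-17, -∞, 0, -5, 6, -∞]
  [-15, -7, -10, 0, 0, 1]
  [0, -7, -10, 2, 0, 3]
  [7, 1, -2, 9, -6, 0]
D(3):
  [0, -∞, -∞, 2, -18, -∞]
  [-20, 0, -3, -8, 3, -20]
  [-17, -∞, 0, -5, 6, -∞]
  [-15, -7, -10, 0, 0, 1]
  [0, -7, -10, 2, 0, 3]
  [7, 1, -2, 9, 4, 0]
Detection: at round 4, diagonal entry (4, 4) turns strictly positive.
Key observation: the cycle 4->0->3->4 has total weight 0 + 2 + 0, which is strictly positive.
Answer: DIVERGES — positive cycle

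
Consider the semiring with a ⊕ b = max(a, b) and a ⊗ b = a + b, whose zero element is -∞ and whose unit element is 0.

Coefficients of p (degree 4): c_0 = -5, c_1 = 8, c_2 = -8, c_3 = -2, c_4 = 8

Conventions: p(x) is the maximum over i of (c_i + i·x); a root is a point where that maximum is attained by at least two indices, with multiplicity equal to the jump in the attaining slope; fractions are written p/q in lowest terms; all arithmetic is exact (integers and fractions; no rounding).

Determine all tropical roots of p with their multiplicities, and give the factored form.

hull edge (i=0, c=-5) to (i=1, c=8): slope 13, span 1
hull edge (i=1, c=8) to (i=4, c=8): slope 0, span 3
Factored form: p(x) = 8 ⊗ (x ⊕ (-13)) ⊗ (x ⊕ 0) ⊗ (x ⊕ 0) ⊗ (x ⊕ 0)
Answer: roots = -13 (mult 1), 0 (mult 3)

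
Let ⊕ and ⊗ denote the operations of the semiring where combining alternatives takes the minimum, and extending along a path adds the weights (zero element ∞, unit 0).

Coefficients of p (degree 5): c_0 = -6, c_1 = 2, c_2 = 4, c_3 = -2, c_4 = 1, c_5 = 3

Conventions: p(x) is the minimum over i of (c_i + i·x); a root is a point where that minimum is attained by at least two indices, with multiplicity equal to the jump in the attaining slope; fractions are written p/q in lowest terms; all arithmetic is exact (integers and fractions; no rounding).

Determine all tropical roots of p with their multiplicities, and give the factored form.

hull edge (i=0, c=-6) to (i=3, c=-2): slope 4/3, span 3
hull edge (i=3, c=-2) to (i=5, c=3): slope 5/2, span 2
Factored form: p(x) = 3 ⊗ (x ⊕ (-5/2)) ⊗ (x ⊕ (-5/2)) ⊗ (x ⊕ (-4/3)) ⊗ (x ⊕ (-4/3)) ⊗ (x ⊕ (-4/3))
Answer: roots = -5/2 (mult 2), -4/3 (mult 3)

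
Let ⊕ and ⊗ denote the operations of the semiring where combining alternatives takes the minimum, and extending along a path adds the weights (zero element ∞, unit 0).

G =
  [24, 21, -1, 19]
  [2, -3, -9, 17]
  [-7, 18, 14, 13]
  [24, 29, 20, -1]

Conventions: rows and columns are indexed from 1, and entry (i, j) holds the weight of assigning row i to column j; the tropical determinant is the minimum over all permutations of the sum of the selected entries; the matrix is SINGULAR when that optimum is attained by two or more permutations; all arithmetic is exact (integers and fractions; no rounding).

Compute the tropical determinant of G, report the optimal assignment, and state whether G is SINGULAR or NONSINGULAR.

σ = (1, 2, 3, 4): 24 + (-3) + 14 + (-1) = 34
σ = (1, 2, 4, 3): 24 + (-3) + 13 + 20 = 54
σ = (1, 3, 2, 4): 24 + (-9) + 18 + (-1) = 32
σ = (1, 3, 4, 2): 24 + (-9) + 13 + 29 = 57
σ = (1, 4, 2, 3): 24 + 17 + 18 + 20 = 79
σ = (1, 4, 3, 2): 24 + 17 + 14 + 29 = 84
σ = (2, 1, 3, 4): 21 + 2 + 14 + (-1) = 36
σ = (2, 1, 4, 3): 21 + 2 + 13 + 20 = 56
σ = (2, 3, 1, 4): 21 + (-9) + (-7) + (-1) = 4
σ = (2, 3, 4, 1): 21 + (-9) + 13 + 24 = 49
σ = (2, 4, 1, 3): 21 + 17 + (-7) + 20 = 51
σ = (2, 4, 3, 1): 21 + 17 + 14 + 24 = 76
σ = (3, 1, 2, 4): (-1) + 2 + 18 + (-1) = 18
σ = (3, 1, 4, 2): (-1) + 2 + 13 + 29 = 43
σ = (3, 2, 1, 4): (-1) + (-3) + (-7) + (-1) = -12
σ = (3, 2, 4, 1): (-1) + (-3) + 13 + 24 = 33
σ = (3, 4, 1, 2): (-1) + 17 + (-7) + 29 = 38
σ = (3, 4, 2, 1): (-1) + 17 + 18 + 24 = 58
σ = (4, 1, 2, 3): 19 + 2 + 18 + 20 = 59
σ = (4, 1, 3, 2): 19 + 2 + 14 + 29 = 64
σ = (4, 2, 1, 3): 19 + (-3) + (-7) + 20 = 29
σ = (4, 2, 3, 1): 19 + (-3) + 14 + 24 = 54
σ = (4, 3, 1, 2): 19 + (-9) + (-7) + 29 = 32
σ = (4, 3, 2, 1): 19 + (-9) + 18 + 24 = 52
Optimal value attained by: σ = (3, 2, 1, 4).
Answer: det⊕(G) = -12; verdict: NONSINGULAR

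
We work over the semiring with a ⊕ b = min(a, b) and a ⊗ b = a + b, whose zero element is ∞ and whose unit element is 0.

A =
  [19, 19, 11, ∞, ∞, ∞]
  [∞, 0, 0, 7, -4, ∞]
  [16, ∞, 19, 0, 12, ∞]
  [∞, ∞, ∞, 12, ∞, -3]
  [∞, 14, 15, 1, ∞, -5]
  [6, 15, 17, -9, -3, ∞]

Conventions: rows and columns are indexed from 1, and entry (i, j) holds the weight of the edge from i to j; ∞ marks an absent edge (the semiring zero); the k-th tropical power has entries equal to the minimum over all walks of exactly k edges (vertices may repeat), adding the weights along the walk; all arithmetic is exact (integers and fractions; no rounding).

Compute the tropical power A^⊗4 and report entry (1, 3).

A^⊗2:
  [27, 19, 19, 11, 15, ∞]
  [16, 0, 0, -3, -4, -9]
  [35, 26, 27, 12, 31, -3]
  [3, 12, 14, -12, -6, 9]
  [1, 10, 12, -14, -8, -2]
  [25, 11, 12, -2, 11, -12]
A^⊗3:
  [35, 19, 19, 16, 15, 8]
  [-3, 0, 0, -18, -12, -9]
  [3, 12, 14, -12, -6, 9]
  [15, 8, 9, -5, 6, -15]
  [4, 6, 7, -11, -5, -17]
  [-6, 3, 5, -21, -15, -5]
A^⊗4:
  [14, 19, 19, -1, 5, 10]
  [-3, 0, 0, -18, -12, -21]
  [15, 8, 9, -5, 6, -15]
  [-9, 0, 2, -24, -18, -8]
  [-11, -2, 0, -26, -20, -14]
  [1, -1, 0, -14, -8, -24]
Key observation: the optimum is the walk 1->2->2->2->3, with weight 19 + 0 + 0 + 0 = 19.
Optimal value attained by: walk 1->2->2->2->3.
Answer: (A^⊗4)[1][3] = 19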